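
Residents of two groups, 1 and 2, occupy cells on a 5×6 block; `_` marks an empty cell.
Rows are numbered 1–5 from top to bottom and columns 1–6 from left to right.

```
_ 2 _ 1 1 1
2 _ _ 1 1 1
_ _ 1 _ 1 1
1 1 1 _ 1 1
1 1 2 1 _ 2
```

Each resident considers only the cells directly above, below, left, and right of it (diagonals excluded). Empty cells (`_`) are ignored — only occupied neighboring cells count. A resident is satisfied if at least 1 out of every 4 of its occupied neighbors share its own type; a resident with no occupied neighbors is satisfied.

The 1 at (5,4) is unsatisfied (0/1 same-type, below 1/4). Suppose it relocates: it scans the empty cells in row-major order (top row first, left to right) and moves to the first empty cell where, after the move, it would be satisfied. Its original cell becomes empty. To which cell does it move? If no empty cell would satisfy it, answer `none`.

(1,3)

Vacating (5,4). Empty cells in order:
  (1,1): 0/2 same-type → still unsatisfied.
  (1,3): 1/2 same-type → satisfied — stop here.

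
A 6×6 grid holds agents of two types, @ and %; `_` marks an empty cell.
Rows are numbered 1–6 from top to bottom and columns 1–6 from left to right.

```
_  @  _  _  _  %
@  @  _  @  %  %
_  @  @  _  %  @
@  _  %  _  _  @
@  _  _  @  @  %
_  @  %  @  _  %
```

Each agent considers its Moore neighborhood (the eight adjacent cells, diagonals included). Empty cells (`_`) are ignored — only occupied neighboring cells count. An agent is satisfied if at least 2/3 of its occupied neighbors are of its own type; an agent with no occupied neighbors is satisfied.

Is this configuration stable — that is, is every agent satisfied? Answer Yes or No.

No

(1,2)@ 2/2 ✓
(1,6)% 2/2 ✓
(2,1)@ 3/3 ✓
(2,2)@ 4/4 ✓
(2,4)@ 1/3 ✗
(2,5)% 3/5 ✗
(2,6)% 3/4 ✓
(3,2)@ 4/5 ✓
(3,3)@ 3/4 ✓
(3,5)% 2/5 ✗
(3,6)@ 1/4 ✗
(4,1)@ 2/2 ✓
(4,3)% 0/3 ✗
(4,6)@ 2/4 ✗
(5,1)@ 2/2 ✓
(5,4)@ 2/4 ✗
(5,5)@ 3/5 ✗
(5,6)% 1/3 ✗
(6,2)@ 1/2 ✗
(6,3)% 0/3 ✗
(6,4)@ 2/3 ✓
(6,6)% 1/2 ✗
For instance (2,4) has only 1/3 same-type neighbors, below 2/3.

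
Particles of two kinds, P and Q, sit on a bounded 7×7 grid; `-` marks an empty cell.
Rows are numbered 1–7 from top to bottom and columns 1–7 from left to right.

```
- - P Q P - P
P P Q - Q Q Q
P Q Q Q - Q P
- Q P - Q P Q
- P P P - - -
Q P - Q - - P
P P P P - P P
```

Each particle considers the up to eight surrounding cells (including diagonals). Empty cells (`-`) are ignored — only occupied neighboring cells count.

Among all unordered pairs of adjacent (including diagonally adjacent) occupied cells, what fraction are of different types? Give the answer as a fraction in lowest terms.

Scan each occupied cell's neighbors to the right and below (and the two forward diagonals) so each pair is counted once.
From row 1: 7 unlike of 10 pairs (running 7/10).
From row 2: 6 unlike of 18 pairs (running 13/28).
From row 3: 8 unlike of 16 pairs (running 21/44).
From row 4: 6 unlike of 9 pairs (running 27/53).
From row 5: 3 unlike of 7 pairs (running 30/60).
From row 6: 5 unlike of 10 pairs (running 35/70).
From row 7: 0 unlike of 4 pairs (running 35/74).
Total adjacent occupied pairs: 74; unlike-type pairs: 35.
35/74 is already in lowest terms.

35/74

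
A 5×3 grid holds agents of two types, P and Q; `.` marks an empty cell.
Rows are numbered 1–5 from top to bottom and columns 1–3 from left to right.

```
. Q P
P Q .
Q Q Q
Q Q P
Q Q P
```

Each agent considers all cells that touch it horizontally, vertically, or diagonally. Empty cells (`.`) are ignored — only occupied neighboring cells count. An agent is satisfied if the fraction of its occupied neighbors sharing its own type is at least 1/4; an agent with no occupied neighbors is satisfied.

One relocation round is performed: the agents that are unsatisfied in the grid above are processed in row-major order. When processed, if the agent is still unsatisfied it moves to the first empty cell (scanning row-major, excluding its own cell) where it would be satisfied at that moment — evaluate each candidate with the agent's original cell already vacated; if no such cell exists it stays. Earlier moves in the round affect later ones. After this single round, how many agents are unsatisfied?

2

Initially unsatisfied (in order): (1,3), (2,1), (4,3).
  (1,3) → (1,1).
  (2,1): no empty cell satisfies it; stays.
  (4,3): no empty cell satisfies it; stays.
Resulting grid:
P Q .
P Q .
Q Q Q
Q Q P
Q Q P
Unsatisfied now: (2,1), (4,3).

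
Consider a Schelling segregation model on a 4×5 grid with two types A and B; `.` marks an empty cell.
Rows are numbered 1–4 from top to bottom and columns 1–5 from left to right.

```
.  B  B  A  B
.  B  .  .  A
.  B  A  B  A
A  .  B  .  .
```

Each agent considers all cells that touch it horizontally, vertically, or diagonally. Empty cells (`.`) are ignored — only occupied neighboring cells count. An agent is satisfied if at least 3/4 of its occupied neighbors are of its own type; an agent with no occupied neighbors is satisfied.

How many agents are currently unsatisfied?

Row 1: (1,2)B 2/2 ✓ · (1,3)B 2/3 ✗ · (1,4)A 1/3 ✗ · (1,5)B 0/2 ✗
Row 2: (2,2)B 3/4 ✓ · (2,5)A 2/4 ✗
Row 3: (3,2)B 2/4 ✗ · (3,3)A 0/4 ✗ · (3,4)B 1/4 ✗ · (3,5)A 1/2 ✗
Row 4: (4,1)A 0/1 ✗ · (4,3)B 2/3 ✗
Unsatisfied: (1,3), (1,4), (1,5), (2,5), (3,2), (3,3), (3,4), (3,5), (4,1), (4,3) — 10 in total.

10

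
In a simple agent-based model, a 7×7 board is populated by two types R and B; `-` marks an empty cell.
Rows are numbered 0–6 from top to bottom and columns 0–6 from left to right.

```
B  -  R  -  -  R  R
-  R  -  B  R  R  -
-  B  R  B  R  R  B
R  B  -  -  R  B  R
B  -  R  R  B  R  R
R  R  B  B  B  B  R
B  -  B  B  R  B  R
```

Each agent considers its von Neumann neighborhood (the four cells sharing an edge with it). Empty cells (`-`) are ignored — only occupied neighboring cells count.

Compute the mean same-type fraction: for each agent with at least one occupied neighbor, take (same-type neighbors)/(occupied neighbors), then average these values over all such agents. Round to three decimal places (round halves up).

Row 0: (0,0)B — no occupied neighbors · (0,2)R — no occupied neighbors · (0,5)R 2/2 · (0,6)R 1/1
Row 1: (1,1)R 0/1 · (1,3)B 1/2 · (1,4)R 2/3 · (1,5)R 3/3
Row 2: (2,1)B 1/3 · (2,2)R 0/2 · (2,3)B 1/3 · (2,4)R 3/4 · (2,5)R 2/4 · (2,6)B 0/2
Row 3: (3,0)R 0/2 · (3,1)B 1/2 · (3,4)R 1/3 · (3,5)B 0/4 · (3,6)R 1/3
Row 4: (4,0)B 0/2 · (4,2)R 1/2 · (4,3)R 1/3 · (4,4)B 1/4 · (4,5)R 1/4 · (4,6)R 3/3
Row 5: (5,0)R 1/3 · (5,1)R 1/2 · (5,2)B 2/4 · (5,3)B 3/4 · (5,4)B 3/4 · (5,5)B 2/4 · (5,6)R 2/3
Row 6: (6,0)B 0/1 · (6,2)B 2/2 · (6,3)B 2/3 · (6,4)R 0/3 · (6,5)B 1/3 · (6,6)R 1/2
Sum over 36 agents: 2/2 + 1/1 + 0/1 + 1/2 + 2/3 + 3/3 + 1/3 + 0/2 + 1/3 + 3/4 + 2/4 + 0/2 + 0/2 + 1/2 + 1/3 + 0/4 + 1/3 + 0/2 + 1/2 + 1/3 + 1/4 + 1/4 + 3/3 + 1/3 + 1/2 + 2/4 + 3/4 + 3/4 + 2/4 + 2/3 + 0/1 + 2/2 + 2/3 + 0/3 + 1/3 + 1/2 = 193/12; mean = 193/12 ÷ 36 = 193/432 = 0.446759… → 0.447.

0.447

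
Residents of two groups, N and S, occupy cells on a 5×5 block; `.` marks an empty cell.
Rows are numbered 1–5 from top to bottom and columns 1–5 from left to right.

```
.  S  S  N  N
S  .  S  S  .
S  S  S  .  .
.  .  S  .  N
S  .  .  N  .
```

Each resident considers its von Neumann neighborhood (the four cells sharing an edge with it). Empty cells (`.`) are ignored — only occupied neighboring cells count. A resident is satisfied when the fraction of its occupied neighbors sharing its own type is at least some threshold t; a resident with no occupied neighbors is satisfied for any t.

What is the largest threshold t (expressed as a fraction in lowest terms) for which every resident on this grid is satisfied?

Row 1: (1,2)S 1/1 · (1,3)S 2/3 · (1,4)N 1/3 · (1,5)N 1/1
Row 2: (2,1)S 1/1 · (2,3)S 3/3 · (2,4)S 1/2
Row 3: (3,1)S 2/2 · (3,2)S 2/2 · (3,3)S 3/3
Row 4: (4,3)S 1/1 · (4,5)N — no occupied neighbors
Row 5: (5,1)S — no occupied neighbors · (5,4)N — no occupied neighbors
The smallest same-type fraction is 1/3 at (1,4), which reduces to 1/3. Any threshold above that leaves this resident unsatisfied.

1/3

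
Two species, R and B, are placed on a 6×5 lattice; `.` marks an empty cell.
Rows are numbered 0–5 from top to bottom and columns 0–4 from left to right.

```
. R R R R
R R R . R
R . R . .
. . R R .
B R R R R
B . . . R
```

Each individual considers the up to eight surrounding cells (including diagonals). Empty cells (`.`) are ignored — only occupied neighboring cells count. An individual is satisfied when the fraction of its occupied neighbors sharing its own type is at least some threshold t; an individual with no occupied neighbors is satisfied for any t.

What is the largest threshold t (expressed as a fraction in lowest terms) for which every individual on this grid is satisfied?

(0,1)R 4/4
(0,2)R 4/4
(0,3)R 4/4
(0,4)R 2/2
(1,0)R 3/3
(1,1)R 6/6
(1,2)R 5/5
(1,4)R 2/2
(2,0)R 2/2
(2,2)R 4/4
(3,2)R 5/5
(3,3)R 5/5
(4,0)B 1/2
(4,1)R 2/4
(4,2)R 4/4
(4,3)R 5/5
(4,4)R 3/3
(5,0)B 1/2
(5,4)R 2/2
The smallest same-type fraction is 1/2 at (4,0), which reduces to 1/2. Any threshold above that leaves this individual unsatisfied.

1/2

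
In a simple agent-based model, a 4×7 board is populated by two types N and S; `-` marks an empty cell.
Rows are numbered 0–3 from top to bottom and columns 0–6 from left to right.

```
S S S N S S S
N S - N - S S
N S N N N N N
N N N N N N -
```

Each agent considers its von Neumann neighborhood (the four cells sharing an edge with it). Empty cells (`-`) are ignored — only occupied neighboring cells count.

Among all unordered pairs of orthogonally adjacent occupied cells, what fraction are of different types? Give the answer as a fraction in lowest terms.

9/35

Scan each occupied cell's neighbors to the right and below so each pair is counted once.
Row 0: S(0,0)–S(0,1)= S(0,0)–N(1,0)≠ S(0,1)–S(0,2)= S(0,1)–S(1,1)= S(0,2)–N(0,3)≠ N(0,3)–S(0,4)≠ N(0,3)–N(1,3)= S(0,4)–S(0,5)= S(0,5)–S(0,6)= S(0,5)–S(1,5)= S(0,6)–S(1,6)=  → 3/11 unlike.
Row 1: N(1,0)–S(1,1)≠ N(1,0)–N(2,0)= S(1,1)–S(2,1)= N(1,3)–N(2,3)= S(1,5)–S(1,6)= S(1,5)–N(2,5)≠ S(1,6)–N(2,6)≠  → 3/7 unlike.
Row 2: N(2,0)–S(2,1)≠ N(2,0)–N(3,0)= S(2,1)–N(2,2)≠ S(2,1)–N(3,1)≠ N(2,2)–N(2,3)= N(2,2)–N(3,2)= N(2,3)–N(2,4)= N(2,3)–N(3,3)= N(2,4)–N(2,5)= N(2,4)–N(3,4)= N(2,5)–N(2,6)= N(2,5)–N(3,5)=  → 3/12 unlike.
Row 3: N(3,0)–N(3,1)= N(3,1)–N(3,2)= N(3,2)–N(3,3)= N(3,3)–N(3,4)= N(3,4)–N(3,5)=  → 0/5 unlike.
Total adjacent occupied pairs: 35; unlike-type pairs: 9.
9/35 is already in lowest terms.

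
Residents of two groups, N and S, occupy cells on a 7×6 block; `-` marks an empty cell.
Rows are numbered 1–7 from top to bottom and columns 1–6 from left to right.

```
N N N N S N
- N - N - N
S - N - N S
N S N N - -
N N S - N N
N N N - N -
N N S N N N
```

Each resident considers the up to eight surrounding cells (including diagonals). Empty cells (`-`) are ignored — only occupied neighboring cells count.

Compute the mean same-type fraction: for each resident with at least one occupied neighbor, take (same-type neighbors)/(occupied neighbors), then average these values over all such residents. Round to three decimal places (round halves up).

0.688

Row 1: (1,1)N 2/2 · (1,2)N 3/3 · (1,3)N 4/4 · (1,4)N 2/3 · (1,5)S 0/4 · (1,6)N 1/2
Row 2: (2,2)N 4/5 · (2,4)N 4/5 · (2,6)N 2/4
Row 3: (3,1)S 1/3 · (3,3)N 4/5 · (3,5)N 3/4 · (3,6)S 0/2
Row 4: (4,1)N 2/4 · (4,2)S 2/7 · (4,3)N 3/5 · (4,4)N 4/5
Row 5: (5,1)N 4/5 · (5,2)N 6/8 · (5,3)S 1/6 · (5,5)N 3/3 · (5,6)N 2/2
Row 6: (6,1)N 5/5 · (6,2)N 6/8 · (6,3)N 4/6 · (6,5)N 5/5
Row 7: (7,1)N 3/3 · (7,2)N 4/5 · (7,3)S 0/4 · (7,4)N 3/4 · (7,5)N 3/3 · (7,6)N 2/2
Sum over 32 residents: 2/2 + 3/3 + 4/4 + 2/3 + 0/4 + 1/2 + 4/5 + 4/5 + 2/4 + 1/3 + 4/5 + 3/4 + 0/2 + 2/4 + 2/7 + 3/5 + 4/5 + 4/5 + 6/8 + 1/6 + 3/3 + 2/2 + 5/5 + 6/8 + 4/6 + 5/5 + 3/3 + 4/5 + 0/4 + 3/4 + 3/3 + 2/2 = 2312/105; mean = 2312/105 ÷ 32 = 289/420 = 0.688095… → 0.688.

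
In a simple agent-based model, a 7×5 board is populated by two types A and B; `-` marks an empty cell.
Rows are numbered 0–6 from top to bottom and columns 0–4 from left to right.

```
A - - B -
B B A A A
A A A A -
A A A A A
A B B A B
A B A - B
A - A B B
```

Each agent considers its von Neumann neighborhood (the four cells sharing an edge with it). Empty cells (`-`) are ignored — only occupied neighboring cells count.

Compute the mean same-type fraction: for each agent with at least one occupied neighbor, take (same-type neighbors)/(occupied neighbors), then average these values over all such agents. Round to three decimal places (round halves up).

0.618

Row 0: (0,0)A 0/1 · (0,3)B 0/1
Row 1: (1,0)B 1/3 · (1,1)B 1/3 · (1,2)A 2/3 · (1,3)A 3/4 · (1,4)A 1/1
Row 2: (2,0)A 2/3 · (2,1)A 3/4 · (2,2)A 4/4 · (2,3)A 3/3
Row 3: (3,0)A 3/3 · (3,1)A 3/4 · (3,2)A 3/4 · (3,3)A 4/4 · (3,4)A 1/2
Row 4: (4,0)A 2/3 · (4,1)B 2/4 · (4,2)B 1/4 · (4,3)A 1/3 · (4,4)B 1/3
Row 5: (5,0)A 2/3 · (5,1)B 1/3 · (5,2)A 1/3 · (5,4)B 2/2
Row 6: (6,0)A 1/1 · (6,2)A 1/2 · (6,3)B 1/2 · (6,4)B 2/2
Sum over 29 agents: 0/1 + 0/1 + 1/3 + 1/3 + 2/3 + 3/4 + 1/1 + 2/3 + 3/4 + 4/4 + 3/3 + 3/3 + 3/4 + 3/4 + 4/4 + 1/2 + 2/3 + 2/4 + 1/4 + 1/3 + 1/3 + 2/3 + 1/3 + 1/3 + 2/2 + 1/1 + 1/2 + 1/2 + 2/2 = 215/12; mean = 215/12 ÷ 29 = 215/348 = 0.617816… → 0.618.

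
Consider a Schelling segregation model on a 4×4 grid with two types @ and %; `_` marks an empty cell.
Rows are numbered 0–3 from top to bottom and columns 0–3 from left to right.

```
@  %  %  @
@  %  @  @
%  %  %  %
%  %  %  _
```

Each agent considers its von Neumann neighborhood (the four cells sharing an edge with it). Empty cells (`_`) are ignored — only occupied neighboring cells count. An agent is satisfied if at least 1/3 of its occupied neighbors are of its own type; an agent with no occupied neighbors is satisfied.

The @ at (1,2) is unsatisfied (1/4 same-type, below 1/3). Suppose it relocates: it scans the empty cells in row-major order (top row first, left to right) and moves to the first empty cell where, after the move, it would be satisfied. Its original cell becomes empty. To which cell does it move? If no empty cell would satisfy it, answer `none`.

none

Vacating (1,2). Empty cells in order:
  (3,3): 0/2 same-type → still unsatisfied.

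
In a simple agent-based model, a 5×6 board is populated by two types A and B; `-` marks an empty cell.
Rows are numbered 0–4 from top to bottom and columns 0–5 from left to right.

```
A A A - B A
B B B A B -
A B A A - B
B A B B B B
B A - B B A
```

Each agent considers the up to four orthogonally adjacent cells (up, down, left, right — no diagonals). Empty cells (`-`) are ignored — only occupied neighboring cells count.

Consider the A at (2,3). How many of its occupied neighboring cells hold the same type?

2

Occupied neighbors of (2,3): (1,3)=A, (3,3)=B, (2,2)=A.
Same type (A): 2 of 3.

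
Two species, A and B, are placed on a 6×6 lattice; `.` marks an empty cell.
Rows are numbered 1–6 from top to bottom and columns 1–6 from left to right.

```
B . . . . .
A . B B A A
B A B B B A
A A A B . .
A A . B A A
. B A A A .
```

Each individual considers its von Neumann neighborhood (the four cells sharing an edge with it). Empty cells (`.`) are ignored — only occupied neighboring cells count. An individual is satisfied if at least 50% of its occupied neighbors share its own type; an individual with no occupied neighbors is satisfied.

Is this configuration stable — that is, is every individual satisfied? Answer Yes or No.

No

(1,1)B 0/1 ✗
(2,1)A 0/2 ✗
(2,3)B 2/2 ✓
(2,4)B 2/3 ✓
(2,5)A 1/3 ✗
(2,6)A 2/2 ✓
(3,1)B 0/3 ✗
(3,2)A 1/3 ✗
(3,3)B 2/4 ✓
(3,4)B 4/4 ✓
(3,5)B 1/3 ✗
(3,6)A 1/2 ✓
(4,1)A 2/3 ✓
(4,2)A 4/4 ✓
(4,3)A 1/3 ✗
(4,4)B 2/3 ✓
(5,1)A 2/2 ✓
(5,2)A 2/3 ✓
(5,4)B 1/3 ✗
(5,5)A 2/3 ✓
(5,6)A 1/1 ✓
(6,2)B 0/2 ✗
(6,3)A 1/2 ✓
(6,4)A 2/3 ✓
(6,5)A 2/2 ✓
For instance (1,1) has only 0/1 same-type neighbors, below 1/2.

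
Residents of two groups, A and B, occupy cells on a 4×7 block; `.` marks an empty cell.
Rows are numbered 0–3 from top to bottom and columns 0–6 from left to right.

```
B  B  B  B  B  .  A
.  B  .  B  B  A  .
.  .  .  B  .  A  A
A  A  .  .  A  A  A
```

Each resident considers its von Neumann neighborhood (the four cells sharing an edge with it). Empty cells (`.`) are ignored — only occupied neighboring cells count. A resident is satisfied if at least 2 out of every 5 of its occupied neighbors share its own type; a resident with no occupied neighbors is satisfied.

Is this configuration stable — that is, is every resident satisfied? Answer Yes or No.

Yes

(0,0)B 1/1 satisfied
(0,1)B 3/3 satisfied
(0,2)B 2/2 satisfied
(0,3)B 3/3 satisfied
(0,4)B 2/2 satisfied
(0,6)A 0/0 satisfied
(1,1)B 1/1 satisfied
(1,3)B 3/3 satisfied
(1,4)B 2/3 satisfied
(1,5)A 1/2 satisfied
(2,3)B 1/1 satisfied
(2,5)A 3/3 satisfied
(2,6)A 2/2 satisfied
(3,0)A 1/1 satisfied
(3,1)A 1/1 satisfied
(3,4)A 1/1 satisfied
(3,5)A 3/3 satisfied
(3,6)A 2/2 satisfied
All meet the threshold, so the configuration is stable.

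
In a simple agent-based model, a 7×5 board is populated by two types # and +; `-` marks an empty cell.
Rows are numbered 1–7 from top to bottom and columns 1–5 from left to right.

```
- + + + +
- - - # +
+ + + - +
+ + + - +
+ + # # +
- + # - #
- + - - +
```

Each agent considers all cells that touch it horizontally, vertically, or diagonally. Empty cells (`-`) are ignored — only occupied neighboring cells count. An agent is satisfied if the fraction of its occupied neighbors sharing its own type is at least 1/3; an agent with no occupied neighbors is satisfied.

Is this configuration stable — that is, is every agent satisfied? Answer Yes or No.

No

(1,2)+ 1/1 ✓
(1,3)+ 2/3 ✓
(1,4)+ 3/4 ✓
(1,5)+ 2/3 ✓
(2,4)# 0/6 ✗
(2,5)+ 3/4 ✓
(3,1)+ 3/3 ✓
(3,2)+ 5/5 ✓
(3,3)+ 3/4 ✓
(3,5)+ 2/3 ✓
(4,1)+ 5/5 ✓
(4,2)+ 7/8 ✓
(4,3)+ 4/6 ✓
(4,5)+ 2/3 ✓
(5,1)+ 4/4 ✓
(5,2)+ 5/7 ✓
(5,3)# 2/6 ✓
(5,4)# 3/6 ✓
(5,5)+ 1/3 ✓
(6,2)+ 3/5 ✓
(6,3)# 2/5 ✓
(6,5)# 1/3 ✓
(7,2)+ 1/2 ✓
(7,5)+ 0/1 ✗
For instance (2,4) has only 0/6 same-type neighbors, below 1/3.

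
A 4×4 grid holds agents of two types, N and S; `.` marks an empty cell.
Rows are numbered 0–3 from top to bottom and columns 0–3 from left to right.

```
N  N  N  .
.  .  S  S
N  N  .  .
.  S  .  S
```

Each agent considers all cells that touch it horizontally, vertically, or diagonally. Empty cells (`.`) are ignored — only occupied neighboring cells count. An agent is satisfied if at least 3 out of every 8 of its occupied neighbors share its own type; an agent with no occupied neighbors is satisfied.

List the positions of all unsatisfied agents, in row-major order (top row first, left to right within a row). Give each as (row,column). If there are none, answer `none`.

(0,0)N 1/1 satisfied
(0,1)N 2/3 satisfied
(0,2)N 1/3 not
(1,2)S 1/4 not
(1,3)S 1/2 satisfied
(2,0)N 1/2 satisfied
(2,1)N 1/3 not
(3,1)S 0/2 not
(3,3)S 0/0 satisfied

(0,2), (1,2), (2,1), (3,1)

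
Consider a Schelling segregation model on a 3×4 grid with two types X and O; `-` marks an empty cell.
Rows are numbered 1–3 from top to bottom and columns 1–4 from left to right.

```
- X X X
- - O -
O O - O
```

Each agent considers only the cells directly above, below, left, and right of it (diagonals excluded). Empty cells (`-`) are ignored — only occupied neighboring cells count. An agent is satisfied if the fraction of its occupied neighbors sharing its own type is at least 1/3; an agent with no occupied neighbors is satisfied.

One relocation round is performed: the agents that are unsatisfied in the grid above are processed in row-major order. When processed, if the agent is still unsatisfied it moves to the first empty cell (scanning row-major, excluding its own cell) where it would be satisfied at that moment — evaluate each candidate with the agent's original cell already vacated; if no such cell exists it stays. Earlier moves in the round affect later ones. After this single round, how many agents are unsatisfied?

0

Initially unsatisfied (in order): (2,3).
  (2,3) → (2,1).
Resulting grid:
- X X X
O - - -
O O - O
All satisfied now.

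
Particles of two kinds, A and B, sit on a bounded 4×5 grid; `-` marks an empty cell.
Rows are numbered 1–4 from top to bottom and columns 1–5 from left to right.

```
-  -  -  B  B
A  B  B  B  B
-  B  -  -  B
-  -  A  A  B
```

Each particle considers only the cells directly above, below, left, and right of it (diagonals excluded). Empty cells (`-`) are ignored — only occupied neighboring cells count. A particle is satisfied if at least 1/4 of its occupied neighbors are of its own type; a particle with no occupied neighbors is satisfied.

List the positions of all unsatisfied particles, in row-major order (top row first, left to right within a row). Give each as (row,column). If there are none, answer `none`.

Row 1: (1,4)B 2/2 ✓ · (1,5)B 2/2 ✓
Row 2: (2,1)A 0/1 ✗ · (2,2)B 2/3 ✓ · (2,3)B 2/2 ✓ · (2,4)B 3/3 ✓ · (2,5)B 3/3 ✓
Row 3: (3,2)B 1/1 ✓ · (3,5)B 2/2 ✓
Row 4: (4,3)A 1/1 ✓ · (4,4)A 1/2 ✓ · (4,5)B 1/2 ✓

(2,1)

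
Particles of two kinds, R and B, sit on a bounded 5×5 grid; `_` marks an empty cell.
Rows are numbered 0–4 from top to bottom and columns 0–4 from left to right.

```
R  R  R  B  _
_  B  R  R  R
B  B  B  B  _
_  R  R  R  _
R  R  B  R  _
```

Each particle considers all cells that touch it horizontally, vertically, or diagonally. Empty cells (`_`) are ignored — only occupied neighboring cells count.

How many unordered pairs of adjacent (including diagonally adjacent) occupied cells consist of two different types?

27

Scan each occupied cell's neighbors to the right and below (and the two forward diagonals) so each pair is counted once.
Row 0: R(0,0)–R(0,1)= R(0,0)–B(1,1)≠ R(0,1)–R(0,2)= R(0,1)–B(1,1)≠ R(0,1)–R(1,2)= R(0,2)–B(0,3)≠ R(0,2)–R(1,2)= R(0,2)–R(1,3)= R(0,2)–B(1,1)≠ B(0,3)–R(1,3)≠ B(0,3)–R(1,4)≠ B(0,3)–R(1,2)≠  → 7/12 unlike.
Row 1: B(1,1)–R(1,2)≠ B(1,1)–B(2,1)= B(1,1)–B(2,2)= B(1,1)–B(2,0)= R(1,2)–R(1,3)= R(1,2)–B(2,2)≠ R(1,2)–B(2,3)≠ R(1,2)–B(2,1)≠ R(1,3)–R(1,4)= R(1,3)–B(2,3)≠ R(1,3)–B(2,2)≠ R(1,4)–B(2,3)≠  → 7/12 unlike.
Row 2: B(2,0)–B(2,1)= B(2,0)–R(3,1)≠ B(2,1)–B(2,2)= B(2,1)–R(3,1)≠ B(2,1)–R(3,2)≠ B(2,2)–B(2,3)= B(2,2)–R(3,2)≠ B(2,2)–R(3,3)≠ B(2,2)–R(3,1)≠ B(2,3)–R(3,3)≠ B(2,3)–R(3,2)≠  → 8/11 unlike.
Row 3: R(3,1)–R(3,2)= R(3,1)–R(4,1)= R(3,1)–B(4,2)≠ R(3,1)–R(4,0)= R(3,2)–R(3,3)= R(3,2)–B(4,2)≠ R(3,2)–R(4,3)= R(3,2)–R(4,1)= R(3,3)–R(4,3)= R(3,3)–B(4,2)≠  → 3/10 unlike.
Row 4: R(4,0)–R(4,1)= R(4,1)–B(4,2)≠ B(4,2)–R(4,3)≠  → 2/3 unlike.
Total adjacent occupied pairs: 48; unlike-type pairs: 27.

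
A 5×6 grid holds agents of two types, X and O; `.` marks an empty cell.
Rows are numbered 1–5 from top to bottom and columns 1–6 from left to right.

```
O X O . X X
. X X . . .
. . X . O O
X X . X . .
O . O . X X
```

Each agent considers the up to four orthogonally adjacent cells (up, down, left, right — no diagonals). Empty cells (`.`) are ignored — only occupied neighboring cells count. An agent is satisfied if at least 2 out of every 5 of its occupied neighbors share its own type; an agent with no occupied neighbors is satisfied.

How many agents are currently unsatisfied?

4

Row 1: (1,1)O 0/1 unhappy · (1,2)X 1/3 unhappy · (1,3)O 0/2 unhappy · (1,5)X 1/1 ok · (1,6)X 1/1 ok
Row 2: (2,2)X 2/2 ok · (2,3)X 2/3 ok
Row 3: (3,3)X 1/1 ok · (3,5)O 1/1 ok · (3,6)O 1/1 ok
Row 4: (4,1)X 1/2 ok · (4,2)X 1/1 ok · (4,4)X 0/0 ok
Row 5: (5,1)O 0/1 unhappy · (5,3)O 0/0 ok · (5,5)X 1/1 ok · (5,6)X 1/1 ok
Unsatisfied: (1,1), (1,2), (1,3), (5,1) — 4 in total.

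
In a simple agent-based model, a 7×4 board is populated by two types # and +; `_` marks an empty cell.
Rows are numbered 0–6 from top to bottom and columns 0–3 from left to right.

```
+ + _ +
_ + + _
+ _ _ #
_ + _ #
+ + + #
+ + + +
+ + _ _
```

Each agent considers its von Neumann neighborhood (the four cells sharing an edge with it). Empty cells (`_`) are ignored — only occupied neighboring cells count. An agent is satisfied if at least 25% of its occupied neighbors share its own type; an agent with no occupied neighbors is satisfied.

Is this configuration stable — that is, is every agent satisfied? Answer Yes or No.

Yes

(0,0)+ 1/1 satisfied
(0,1)+ 2/2 satisfied
(0,3)+ 0/0 satisfied
(1,1)+ 2/2 satisfied
(1,2)+ 1/1 satisfied
(2,0)+ 0/0 satisfied
(2,3)# 1/1 satisfied
(3,1)+ 1/1 satisfied
(3,3)# 2/2 satisfied
(4,0)+ 2/2 satisfied
(4,1)+ 4/4 satisfied
(4,2)+ 2/3 satisfied
(4,3)# 1/3 satisfied
(5,0)+ 3/3 satisfied
(5,1)+ 4/4 satisfied
(5,2)+ 3/3 satisfied
(5,3)+ 1/2 satisfied
(6,0)+ 2/2 satisfied
(6,1)+ 2/2 satisfied
All meet the threshold, so the configuration is stable.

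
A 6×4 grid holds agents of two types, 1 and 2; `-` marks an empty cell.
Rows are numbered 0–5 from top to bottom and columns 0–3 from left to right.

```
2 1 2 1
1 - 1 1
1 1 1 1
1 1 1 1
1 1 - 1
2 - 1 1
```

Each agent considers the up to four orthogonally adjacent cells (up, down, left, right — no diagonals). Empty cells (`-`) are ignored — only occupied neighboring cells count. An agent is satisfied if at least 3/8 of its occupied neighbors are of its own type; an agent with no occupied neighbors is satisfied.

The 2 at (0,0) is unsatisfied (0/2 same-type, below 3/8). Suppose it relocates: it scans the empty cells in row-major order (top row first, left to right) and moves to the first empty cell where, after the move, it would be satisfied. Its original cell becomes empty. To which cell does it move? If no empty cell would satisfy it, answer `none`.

Vacating (0,0). Empty cells in order:
  (1,1): 0/4 same-type → still unsatisfied.
  (4,2): 0/4 same-type → still unsatisfied.
  (5,1): 1/3 same-type → still unsatisfied.

none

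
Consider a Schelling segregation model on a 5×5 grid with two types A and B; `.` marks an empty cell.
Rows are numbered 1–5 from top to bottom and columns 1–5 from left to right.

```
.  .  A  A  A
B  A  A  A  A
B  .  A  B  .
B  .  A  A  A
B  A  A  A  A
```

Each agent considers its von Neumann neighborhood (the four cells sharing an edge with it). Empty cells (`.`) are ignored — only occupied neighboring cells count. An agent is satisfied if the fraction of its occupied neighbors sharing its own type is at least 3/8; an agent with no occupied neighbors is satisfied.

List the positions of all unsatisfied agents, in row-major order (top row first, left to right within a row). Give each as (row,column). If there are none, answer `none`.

(3,4)

(1,3)A 2/2 ✓
(1,4)A 3/3 ✓
(1,5)A 2/2 ✓
(2,1)B 1/2 ✓
(2,2)A 1/2 ✓
(2,3)A 4/4 ✓
(2,4)A 3/4 ✓
(2,5)A 2/2 ✓
(3,1)B 2/2 ✓
(3,3)A 2/3 ✓
(3,4)B 0/3 ✗
(4,1)B 2/2 ✓
(4,3)A 3/3 ✓
(4,4)A 3/4 ✓
(4,5)A 2/2 ✓
(5,1)B 1/2 ✓
(5,2)A 1/2 ✓
(5,3)A 3/3 ✓
(5,4)A 3/3 ✓
(5,5)A 2/2 ✓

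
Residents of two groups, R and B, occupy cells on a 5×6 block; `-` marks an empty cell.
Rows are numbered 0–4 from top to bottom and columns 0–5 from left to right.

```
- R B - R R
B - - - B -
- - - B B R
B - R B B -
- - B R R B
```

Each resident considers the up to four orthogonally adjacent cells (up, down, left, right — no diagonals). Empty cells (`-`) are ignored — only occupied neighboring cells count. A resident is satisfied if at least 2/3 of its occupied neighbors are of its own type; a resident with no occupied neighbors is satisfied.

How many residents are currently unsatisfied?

Row 0: (0,1)R 0/1 ✗ · (0,2)B 0/1 ✗ · (0,4)R 1/2 ✗ · (0,5)R 1/1 ✓
Row 1: (1,0)B 0/0 ✓ · (1,4)B 1/2 ✗
Row 2: (2,3)B 2/2 ✓ · (2,4)B 3/4 ✓ · (2,5)R 0/1 ✗
Row 3: (3,0)B 0/0 ✓ · (3,2)R 0/2 ✗ · (3,3)B 2/4 ✗ · (3,4)B 2/3 ✓
Row 4: (4,2)B 0/2 ✗ · (4,3)R 1/3 ✗ · (4,4)R 1/3 ✗ · (4,5)B 0/1 ✗
Unsatisfied: (0,1), (0,2), (0,4), (1,4), (2,5), (3,2), (3,3), (4,2), (4,3), (4,4), (4,5) — 11 in total.

11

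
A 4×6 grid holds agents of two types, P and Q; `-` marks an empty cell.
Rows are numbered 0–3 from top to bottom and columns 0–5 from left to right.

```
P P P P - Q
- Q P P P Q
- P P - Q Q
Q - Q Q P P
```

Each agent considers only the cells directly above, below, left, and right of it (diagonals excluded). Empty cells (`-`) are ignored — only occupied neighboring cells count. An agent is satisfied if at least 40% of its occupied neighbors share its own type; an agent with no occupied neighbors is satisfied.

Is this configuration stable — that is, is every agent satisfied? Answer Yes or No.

No

Row 0: (0,0)P 1/1 ✓ · (0,1)P 2/3 ✓ · (0,2)P 3/3 ✓ · (0,3)P 2/2 ✓ · (0,5)Q 1/1 ✓
Row 1: (1,1)Q 0/3 ✗ · (1,2)P 3/4 ✓ · (1,3)P 3/3 ✓ · (1,4)P 1/3 ✗ · (1,5)Q 2/3 ✓
Row 2: (2,1)P 1/2 ✓ · (2,2)P 2/3 ✓ · (2,4)Q 1/3 ✗ · (2,5)Q 2/3 ✓
Row 3: (3,0)Q 0/0 ✓ · (3,2)Q 1/2 ✓ · (3,3)Q 1/2 ✓ · (3,4)P 1/3 ✗ · (3,5)P 1/2 ✓
For instance (1,1) has only 0/3 same-type neighbors, below 2/5.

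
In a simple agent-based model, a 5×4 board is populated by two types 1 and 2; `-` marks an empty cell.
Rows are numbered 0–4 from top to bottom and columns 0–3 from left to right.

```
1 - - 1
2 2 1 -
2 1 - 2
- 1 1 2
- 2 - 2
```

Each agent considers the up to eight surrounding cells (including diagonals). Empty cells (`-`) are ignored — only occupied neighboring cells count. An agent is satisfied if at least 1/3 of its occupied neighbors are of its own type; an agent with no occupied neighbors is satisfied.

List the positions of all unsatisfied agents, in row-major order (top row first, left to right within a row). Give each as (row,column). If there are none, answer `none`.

(0,0), (4,1)

Row 0: (0,0)1 0/2 ✗ · (0,3)1 1/1 ✓
Row 1: (1,0)2 2/4 ✓ · (1,1)2 2/5 ✓ · (1,2)1 2/4 ✓
Row 2: (2,0)2 2/4 ✓ · (2,1)1 3/6 ✓ · (2,3)2 1/3 ✓
Row 3: (3,1)1 2/4 ✓ · (3,2)1 2/6 ✓ · (3,3)2 2/3 ✓
Row 4: (4,1)2 0/2 ✗ · (4,3)2 1/2 ✓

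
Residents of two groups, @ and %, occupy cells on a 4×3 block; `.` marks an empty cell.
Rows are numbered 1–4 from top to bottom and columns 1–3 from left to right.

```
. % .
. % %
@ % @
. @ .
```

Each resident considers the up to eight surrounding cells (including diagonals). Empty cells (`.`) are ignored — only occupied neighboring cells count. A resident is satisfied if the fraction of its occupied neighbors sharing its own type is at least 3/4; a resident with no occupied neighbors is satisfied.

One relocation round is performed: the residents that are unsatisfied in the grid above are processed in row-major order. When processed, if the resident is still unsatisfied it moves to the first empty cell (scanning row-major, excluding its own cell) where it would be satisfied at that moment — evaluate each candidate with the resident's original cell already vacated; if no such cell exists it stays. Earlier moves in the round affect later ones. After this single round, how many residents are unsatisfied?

0

Initially unsatisfied (in order): (2,2), (3,1), (3,2), (3,3), (4,2).
  (2,2) → (1,1).
  (3,1): no empty cell satisfies it; stays.
  (3,2) → (1,3).
  (3,3) → (4,1).
  (4,2): now satisfied by earlier moves; stays.
Resulting grid:
% % %
. . %
@ . .
@ @ .
All satisfied now.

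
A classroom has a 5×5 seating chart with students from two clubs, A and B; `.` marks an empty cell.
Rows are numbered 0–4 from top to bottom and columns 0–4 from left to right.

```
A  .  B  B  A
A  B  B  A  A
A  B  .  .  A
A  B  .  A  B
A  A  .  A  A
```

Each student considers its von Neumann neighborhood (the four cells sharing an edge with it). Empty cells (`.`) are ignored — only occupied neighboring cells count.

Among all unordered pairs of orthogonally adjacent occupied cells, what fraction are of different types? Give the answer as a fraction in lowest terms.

2/5

Scan each occupied cell's neighbors to the right and below so each pair is counted once.
Row 0: A(0,0)–A(1,0)= B(0,2)–B(0,3)= B(0,2)–B(1,2)= B(0,3)–A(0,4)≠ B(0,3)–A(1,3)≠ A(0,4)–A(1,4)=  → 2/6 unlike.
Row 1: A(1,0)–B(1,1)≠ A(1,0)–A(2,0)= B(1,1)–B(1,2)= B(1,1)–B(2,1)= B(1,2)–A(1,3)≠ A(1,3)–A(1,4)= A(1,4)–A(2,4)=  → 2/7 unlike.
Row 2: A(2,0)–B(2,1)≠ A(2,0)–A(3,0)= B(2,1)–B(3,1)= A(2,4)–B(3,4)≠  → 2/4 unlike.
Row 3: A(3,0)–B(3,1)≠ A(3,0)–A(4,0)= B(3,1)–A(4,1)≠ A(3,3)–B(3,4)≠ A(3,3)–A(4,3)= B(3,4)–A(4,4)≠  → 4/6 unlike.
Row 4: A(4,0)–A(4,1)= A(4,3)–A(4,4)=  → 0/2 unlike.
Total adjacent occupied pairs: 25; unlike-type pairs: 10.
10/25 reduces to 2/5.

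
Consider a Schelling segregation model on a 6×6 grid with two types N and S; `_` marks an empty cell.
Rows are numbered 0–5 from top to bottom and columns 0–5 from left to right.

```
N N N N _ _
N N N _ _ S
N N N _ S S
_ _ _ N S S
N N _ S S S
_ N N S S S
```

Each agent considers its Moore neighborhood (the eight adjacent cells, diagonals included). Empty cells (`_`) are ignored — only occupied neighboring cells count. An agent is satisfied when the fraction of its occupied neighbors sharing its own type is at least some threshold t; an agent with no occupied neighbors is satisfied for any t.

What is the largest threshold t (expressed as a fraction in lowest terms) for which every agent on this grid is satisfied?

1/5

(0,0)N 3/3
(0,1)N 5/5
(0,2)N 4/4
(0,3)N 2/2
(1,0)N 5/5
(1,1)N 8/8
(1,2)N 6/6
(1,5)S 2/2
(2,0)N 3/3
(2,1)N 5/5
(2,2)N 4/4
(2,4)S 4/5
(2,5)S 4/4
(3,3)N 1/5
(3,4)S 6/7
(3,5)S 5/5
(4,0)N 2/2
(4,1)N 3/3
(4,3)S 4/6
(4,4)S 7/8
(4,5)S 5/5
(5,1)N 3/3
(5,2)N 2/4
(5,3)S 3/4
(5,4)S 5/5
(5,5)S 3/3
The smallest same-type fraction is 1/5 at (3,3), which reduces to 1/5. Any threshold above that leaves this agent unsatisfied.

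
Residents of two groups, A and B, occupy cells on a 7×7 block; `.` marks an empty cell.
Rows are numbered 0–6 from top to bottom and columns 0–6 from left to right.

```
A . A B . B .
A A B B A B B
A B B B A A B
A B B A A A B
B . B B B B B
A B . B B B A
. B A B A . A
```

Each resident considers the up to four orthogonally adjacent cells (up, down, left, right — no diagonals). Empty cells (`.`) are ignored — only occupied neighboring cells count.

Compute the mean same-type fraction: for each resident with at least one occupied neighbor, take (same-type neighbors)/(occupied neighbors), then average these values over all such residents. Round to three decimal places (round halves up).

(0,0)A 1/1
(0,2)A 0/2
(0,3)B 1/2
(0,5)B 1/1
(1,0)A 3/3
(1,1)A 1/3
(1,2)B 2/4
(1,3)B 3/4
(1,4)A 1/3
(1,5)B 2/4
(1,6)B 2/2
(2,0)A 2/3
(2,1)B 2/4
(2,2)B 4/4
(2,3)B 2/4
(2,4)A 3/4
(2,5)A 2/4
(2,6)B 2/3
(3,0)A 1/3
(3,1)B 2/3
(3,2)B 3/4
(3,3)A 1/4
(3,4)A 3/4
(3,5)A 2/4
(3,6)B 2/3
(4,0)B 0/2
(4,2)B 2/2
(4,3)B 3/4
(4,4)B 3/4
(4,5)B 3/4
(4,6)B 2/3
(5,0)A 0/2
(5,1)B 1/2
(5,3)B 3/3
(5,4)B 3/4
(5,5)B 2/3
(5,6)A 1/3
(6,1)B 1/2
(6,2)A 0/2
(6,3)B 1/3
(6,4)A 0/2
(6,6)A 1/1
Sum over 42 residents: 1/1 + 0/2 + 1/2 + 1/1 + 3/3 + 1/3 + 2/4 + 3/4 + 1/3 + 2/4 + 2/2 + 2/3 + 2/4 + 4/4 + 2/4 + 3/4 + 2/4 + 2/3 + 1/3 + 2/3 + 3/4 + 1/4 + 3/4 + 2/4 + 2/3 + 0/2 + 2/2 + 3/4 + 3/4 + 3/4 + 2/3 + 0/2 + 1/2 + 3/3 + 3/4 + 2/3 + 1/3 + 1/2 + 0/2 + 1/3 + 0/2 + 1/1 = 293/12; mean = 293/12 ÷ 42 = 293/504 = 0.581349… → 0.581.

0.581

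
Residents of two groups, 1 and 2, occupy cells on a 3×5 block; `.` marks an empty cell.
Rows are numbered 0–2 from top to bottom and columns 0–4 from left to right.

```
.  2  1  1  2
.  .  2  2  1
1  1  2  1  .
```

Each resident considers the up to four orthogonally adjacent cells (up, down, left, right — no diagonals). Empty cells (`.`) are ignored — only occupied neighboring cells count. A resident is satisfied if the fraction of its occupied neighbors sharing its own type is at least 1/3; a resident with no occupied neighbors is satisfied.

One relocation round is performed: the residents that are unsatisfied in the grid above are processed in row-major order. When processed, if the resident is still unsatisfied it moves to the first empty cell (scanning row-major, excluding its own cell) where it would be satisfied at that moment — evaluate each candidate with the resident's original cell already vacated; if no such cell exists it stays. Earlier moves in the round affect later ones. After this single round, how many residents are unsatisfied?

Initially unsatisfied (in order): (0,1), (0,4), (1,3), (1,4), (2,3).
  (0,1) → (0,0).
  (0,4) → (0,1).
  (1,3) → (1,0).
  (1,4): now satisfied by earlier moves; stays.
  (2,3) → (0,4).
Resulting grid:
2 2 1 1 1
2 . 2 . 1
1 1 2 . .
All satisfied now.

0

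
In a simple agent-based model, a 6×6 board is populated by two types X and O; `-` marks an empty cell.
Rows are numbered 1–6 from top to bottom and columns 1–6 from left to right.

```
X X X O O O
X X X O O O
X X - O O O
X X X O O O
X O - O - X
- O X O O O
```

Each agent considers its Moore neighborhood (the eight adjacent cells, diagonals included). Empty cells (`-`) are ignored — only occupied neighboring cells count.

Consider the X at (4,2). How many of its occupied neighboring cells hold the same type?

Occupied neighbors of (4,2): (3,1)=X, (3,2)=X, (4,1)=X, (4,3)=X, (5,1)=X, (5,2)=O.
Same type (X): 5 of 6.

5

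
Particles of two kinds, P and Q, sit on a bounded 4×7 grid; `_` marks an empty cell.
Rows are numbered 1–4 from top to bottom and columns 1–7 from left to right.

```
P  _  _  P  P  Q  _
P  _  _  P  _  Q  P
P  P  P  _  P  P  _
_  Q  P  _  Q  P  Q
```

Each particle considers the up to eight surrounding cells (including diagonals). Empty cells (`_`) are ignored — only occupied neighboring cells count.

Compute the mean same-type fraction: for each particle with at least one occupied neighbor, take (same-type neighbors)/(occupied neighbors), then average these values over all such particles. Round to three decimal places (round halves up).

Row 1: (1,1)P 1/1 · (1,4)P 2/2 · (1,5)P 2/4 · (1,6)Q 1/3
Row 2: (2,1)P 3/3 · (2,4)P 4/4 · (2,6)Q 1/5 · (2,7)P 1/3
Row 3: (3,1)P 2/3 · (3,2)P 4/5 · (3,3)P 3/4 · (3,5)P 3/5 · (3,6)P 3/6
Row 4: (4,2)Q 0/4 · (4,3)P 2/3 · (4,5)Q 0/3 · (4,6)P 2/4 · (4,7)Q 0/2
Sum over 18 particles: 1/1 + 2/2 + 2/4 + 1/3 + 3/3 + 4/4 + 1/5 + 1/3 + 2/3 + 4/5 + 3/4 + 3/5 + 3/6 + 0/4 + 2/3 + 0/3 + 2/4 + 0/2 = 197/20; mean = 197/20 ÷ 18 = 197/360 = 0.547222… → 0.547.

0.547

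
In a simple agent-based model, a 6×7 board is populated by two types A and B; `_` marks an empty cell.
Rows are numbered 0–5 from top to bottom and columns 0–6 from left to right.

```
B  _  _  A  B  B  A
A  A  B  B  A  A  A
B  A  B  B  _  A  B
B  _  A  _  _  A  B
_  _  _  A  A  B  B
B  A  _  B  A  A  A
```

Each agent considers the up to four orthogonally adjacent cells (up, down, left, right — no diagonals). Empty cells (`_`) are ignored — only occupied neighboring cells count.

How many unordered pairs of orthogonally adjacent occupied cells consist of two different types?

Scan each occupied cell's neighbors to the right and below so each pair is counted once.
From row 0: 6 unlike of 8 pairs (running 6/8).
From row 1: 4 unlike of 12 pairs (running 10/20).
From row 2: 4 unlike of 8 pairs (running 14/28).
From row 3: 2 unlike of 3 pairs (running 16/31).
From row 4: 4 unlike of 7 pairs (running 20/38).
From row 5: 2 unlike of 4 pairs (running 22/42).
Total adjacent occupied pairs: 42; unlike-type pairs: 22.

22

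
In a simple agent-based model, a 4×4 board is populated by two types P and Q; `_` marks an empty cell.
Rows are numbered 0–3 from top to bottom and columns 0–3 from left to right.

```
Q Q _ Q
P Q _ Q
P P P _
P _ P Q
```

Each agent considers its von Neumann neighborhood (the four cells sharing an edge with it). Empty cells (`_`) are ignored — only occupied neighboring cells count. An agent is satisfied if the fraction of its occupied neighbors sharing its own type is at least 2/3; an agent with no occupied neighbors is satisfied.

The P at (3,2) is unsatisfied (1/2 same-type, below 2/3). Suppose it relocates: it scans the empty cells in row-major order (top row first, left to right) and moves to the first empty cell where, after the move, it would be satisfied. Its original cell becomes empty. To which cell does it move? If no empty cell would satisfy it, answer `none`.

(3,1)

Vacating (3,2). Empty cells in order:
  (0,2): 0/2 same-type → still unsatisfied.
  (1,2): 1/3 same-type → still unsatisfied.
  (2,3): 1/3 same-type → still unsatisfied.
  (3,1): 2/2 same-type → satisfied — stop here.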